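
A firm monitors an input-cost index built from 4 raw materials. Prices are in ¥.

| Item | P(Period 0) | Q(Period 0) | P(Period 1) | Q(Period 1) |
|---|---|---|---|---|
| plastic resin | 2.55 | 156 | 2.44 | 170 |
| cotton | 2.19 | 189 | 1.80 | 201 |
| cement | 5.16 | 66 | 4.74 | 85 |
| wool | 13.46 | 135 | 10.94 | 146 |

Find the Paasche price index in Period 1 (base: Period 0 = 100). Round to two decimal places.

84.72

Paasche price index uses current-period quantities as weights.
ΣP(Period 1)·Q(Period 1) = 2.44×170 + 1.80×201 + 4.74×85 + 10.94×146 = 414.8 + 361.8 + 402.9 + 1597.24 = 2776.74
ΣP(Period 0)·Q(Period 1) = 2.55×170 + 2.19×201 + 5.16×85 + 13.46×146 = 433.5 + 440.19 + 438.6 + 1965.16 = 3277.45
Index = 2776.74 / 3277.45 × 100 = 84.7226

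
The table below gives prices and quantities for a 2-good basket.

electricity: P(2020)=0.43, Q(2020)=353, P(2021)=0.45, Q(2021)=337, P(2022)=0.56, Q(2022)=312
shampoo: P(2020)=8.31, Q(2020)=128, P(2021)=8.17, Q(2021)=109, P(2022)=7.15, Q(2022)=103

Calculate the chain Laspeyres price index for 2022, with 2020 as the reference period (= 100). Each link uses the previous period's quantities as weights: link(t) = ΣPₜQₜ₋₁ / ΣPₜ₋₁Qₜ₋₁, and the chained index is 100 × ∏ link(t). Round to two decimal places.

Link 2020→2021:
ΣP(2021)Q(2020) = 0.45×353 + 8.17×128 = 158.85 + 1045.76 = 1204.61
ΣP(2020)Q(2020) = 0.43×353 + 8.31×128 = 151.79 + 1063.68 = 1215.47
link = 1204.61/1215.47 = 0.991065
Link 2021→2022:
ΣP(2022)Q(2021) = 0.56×337 + 7.15×109 = 188.72 + 779.35 = 968.07
ΣP(2021)Q(2021) = 0.45×337 + 8.17×109 = 151.65 + 890.53 = 1042.18
link = 968.07/1042.18 = 0.928889
Chained index = 100 × 0.991065 × 0.928889 = 92.0590

92.06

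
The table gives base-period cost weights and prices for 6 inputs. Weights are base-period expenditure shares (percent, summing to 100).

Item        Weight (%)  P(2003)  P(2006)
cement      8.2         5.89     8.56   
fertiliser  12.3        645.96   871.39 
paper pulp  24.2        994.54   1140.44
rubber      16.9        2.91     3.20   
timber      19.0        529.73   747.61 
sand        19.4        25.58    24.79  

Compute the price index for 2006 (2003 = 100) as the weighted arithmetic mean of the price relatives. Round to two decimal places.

cement: 8.2 × (8.56/5.89) = 8.2 × 1.453311 = 11.9171
fertiliser: 12.3 × (871.39/645.96) = 12.3 × 1.348984 = 16.5925
paper pulp: 24.2 × (1140.44/994.54) = 24.2 × 1.146701 = 27.7502
rubber: 16.9 × (3.20/2.91) = 16.9 × 1.099656 = 18.5842
timber: 19.0 × (747.61/529.73) = 19.0 × 1.411304 = 26.8148
sand: 19.4 × (24.79/25.58) = 19.4 × 0.969116 = 18.8009
Index = Σ wᵢ·(p₁ᵢ/p₀ᵢ) = 11.9171 + 16.5925 + 27.7502 + 18.5842 + 26.8148 + 18.8009 = 120.4596

120.46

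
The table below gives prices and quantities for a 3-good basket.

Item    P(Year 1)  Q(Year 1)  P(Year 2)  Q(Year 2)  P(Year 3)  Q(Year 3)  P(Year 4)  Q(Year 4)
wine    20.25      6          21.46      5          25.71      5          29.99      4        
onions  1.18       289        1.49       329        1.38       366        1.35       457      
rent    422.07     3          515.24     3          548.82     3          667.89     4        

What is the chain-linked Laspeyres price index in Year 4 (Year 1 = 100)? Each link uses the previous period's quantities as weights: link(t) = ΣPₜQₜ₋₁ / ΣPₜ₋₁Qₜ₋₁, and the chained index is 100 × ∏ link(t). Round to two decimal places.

147.07

Link Year 1→Year 2:
ΣP(Year 2)Q(Year 1) = 21.46×6 + 1.49×289 + 515.24×3 = 128.76 + 430.61 + 1545.72 = 2105.09
ΣP(Year 1)Q(Year 1) = 20.25×6 + 1.18×289 + 422.07×3 = 121.5 + 341.02 + 1266.21 = 1728.73
link = 2105.09/1728.73 = 1.217709
Link Year 2→Year 3:
ΣP(Year 3)Q(Year 2) = 25.71×5 + 1.38×329 + 548.82×3 = 128.55 + 454.02 + 1646.46 = 2229.03
ΣP(Year 2)Q(Year 2) = 21.46×5 + 1.49×329 + 515.24×3 = 107.3 + 490.21 + 1545.72 = 2143.23
link = 2229.03/2143.23 = 1.040033
Link Year 3→Year 4:
ΣP(Year 4)Q(Year 3) = 29.99×5 + 1.35×366 + 667.89×3 = 149.95 + 494.1 + 2003.67 = 2647.72
ΣP(Year 3)Q(Year 3) = 25.71×5 + 1.38×366 + 548.82×3 = 128.55 + 505.08 + 1646.46 = 2280.09
link = 2647.72/2280.09 = 1.161235
Chained index = 100 × 1.217709 × 1.040033 × 1.161235 = 147.0655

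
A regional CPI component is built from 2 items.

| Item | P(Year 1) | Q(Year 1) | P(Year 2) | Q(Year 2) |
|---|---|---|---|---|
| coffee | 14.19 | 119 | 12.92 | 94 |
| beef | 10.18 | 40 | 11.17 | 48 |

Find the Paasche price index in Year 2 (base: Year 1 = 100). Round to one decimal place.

Paasche price index uses current-period quantities as weights.
ΣP(Year 2)·Q(Year 2) = 12.92×94 + 11.17×48 = 1214.48 + 536.16 = 1750.64
ΣP(Year 1)·Q(Year 2) = 14.19×94 + 10.18×48 = 1333.86 + 488.64 = 1822.5
Index = 1750.64 / 1822.5 × 100 = 96.0571

96.1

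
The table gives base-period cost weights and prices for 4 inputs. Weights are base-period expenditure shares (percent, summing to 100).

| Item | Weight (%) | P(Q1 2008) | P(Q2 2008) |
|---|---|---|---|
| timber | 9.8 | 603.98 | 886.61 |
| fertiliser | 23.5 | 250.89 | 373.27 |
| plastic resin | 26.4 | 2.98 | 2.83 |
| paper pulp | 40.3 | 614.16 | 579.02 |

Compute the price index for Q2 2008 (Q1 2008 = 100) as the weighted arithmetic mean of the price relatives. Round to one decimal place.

112.4

timber: 9.8 × (886.61/603.98) = 9.8 × 1.467946 = 14.3859
fertiliser: 23.5 × (373.27/250.89) = 23.5 × 1.487783 = 34.9629
plastic resin: 26.4 × (2.83/2.98) = 26.4 × 0.949664 = 25.0711
paper pulp: 40.3 × (579.02/614.16) = 40.3 × 0.942784 = 37.9942
Index = Σ wᵢ·(p₁ᵢ/p₀ᵢ) = 14.3859 + 34.9629 + 25.0711 + 37.9942 = 112.4141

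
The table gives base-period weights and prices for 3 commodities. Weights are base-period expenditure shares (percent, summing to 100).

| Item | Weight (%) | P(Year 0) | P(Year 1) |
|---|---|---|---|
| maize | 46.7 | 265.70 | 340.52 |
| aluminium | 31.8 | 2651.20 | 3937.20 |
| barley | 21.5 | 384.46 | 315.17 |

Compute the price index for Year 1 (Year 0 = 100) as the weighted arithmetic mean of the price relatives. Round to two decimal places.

124.70

maize: 46.7 × (340.52/265.70) = 46.7 × 1.281596 = 59.8505
aluminium: 31.8 × (3937.20/2651.20) = 31.8 × 1.485063 = 47.2250
barley: 21.5 × (315.17/384.46) = 21.5 × 0.819773 = 17.6251
Index = Σ wᵢ·(p₁ᵢ/p₀ᵢ) = 59.8505 + 47.2250 + 17.6251 = 124.7007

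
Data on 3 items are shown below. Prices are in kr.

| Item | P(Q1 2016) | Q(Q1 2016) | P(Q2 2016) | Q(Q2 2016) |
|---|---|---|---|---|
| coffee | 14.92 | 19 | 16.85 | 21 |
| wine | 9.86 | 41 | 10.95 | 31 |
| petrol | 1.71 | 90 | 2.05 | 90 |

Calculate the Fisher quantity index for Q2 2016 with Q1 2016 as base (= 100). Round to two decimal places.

Laspeyres component (base-period weights):
ΣP(Q1 2016)Q(Q2 2016) = 14.92×21 + 9.86×31 + 1.71×90 = 313.32 + 305.66 + 153.9 = 772.88
ΣP(Q1 2016)Q(Q1 2016) = 14.92×19 + 9.86×41 + 1.71×90 = 283.48 + 404.26 + 153.9 = 841.64
L = 772.88 / 841.64 × 100 = 91.8302
Paasche component (current-period weights):
ΣP(Q2 2016)Q(Q2 2016) = 16.85×21 + 10.95×31 + 2.05×90 = 353.85 + 339.45 + 184.5 = 877.8
ΣP(Q2 2016)Q(Q1 2016) = 16.85×19 + 10.95×41 + 2.05×90 = 320.15 + 448.95 + 184.5 = 953.6
P = 877.8 / 953.6 × 100 = 92.0512
Fisher = √(L × P) = √(91.8302 × 92.0512) = 91.9406

91.94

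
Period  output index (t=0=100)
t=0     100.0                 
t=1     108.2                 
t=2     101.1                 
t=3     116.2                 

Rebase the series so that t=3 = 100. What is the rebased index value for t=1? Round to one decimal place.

Rebased(t=1) = 108.2 / 116.2 × 100 = 93.1153

93.1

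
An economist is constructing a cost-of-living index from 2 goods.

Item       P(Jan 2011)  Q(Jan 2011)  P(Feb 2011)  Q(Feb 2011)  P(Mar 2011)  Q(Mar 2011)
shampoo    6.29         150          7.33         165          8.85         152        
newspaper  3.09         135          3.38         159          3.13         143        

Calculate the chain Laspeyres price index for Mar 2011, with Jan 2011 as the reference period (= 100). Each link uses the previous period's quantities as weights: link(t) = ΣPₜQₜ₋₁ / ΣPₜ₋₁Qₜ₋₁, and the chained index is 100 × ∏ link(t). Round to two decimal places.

128.16

Link Jan 2011→Feb 2011:
ΣP(Feb 2011)Q(Jan 2011) = 7.33×150 + 3.38×135 = 1099.5 + 456.3 = 1555.8
ΣP(Jan 2011)Q(Jan 2011) = 6.29×150 + 3.09×135 = 943.5 + 417.15 = 1360.65
link = 1555.8/1360.65 = 1.143424
Link Feb 2011→Mar 2011:
ΣP(Mar 2011)Q(Feb 2011) = 8.85×165 + 3.13×159 = 1460.25 + 497.67 = 1957.92
ΣP(Feb 2011)Q(Feb 2011) = 7.33×165 + 3.38×159 = 1209.45 + 537.42 = 1746.87
link = 1957.92/1746.87 = 1.120816
Chained index = 100 × 1.143424 × 1.120816 = 128.1568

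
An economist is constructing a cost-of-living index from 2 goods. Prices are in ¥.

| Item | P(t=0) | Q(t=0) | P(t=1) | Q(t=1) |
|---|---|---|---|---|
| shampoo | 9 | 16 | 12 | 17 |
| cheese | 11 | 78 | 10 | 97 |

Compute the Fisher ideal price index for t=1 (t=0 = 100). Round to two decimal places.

Laspeyres component (base-period weights):
ΣP(t=1)Q(t=0) = 12×16 + 10×78 = 192 + 780 = 972
ΣP(t=0)Q(t=0) = 9×16 + 11×78 = 144 + 858 = 1002
L = 972 / 1002 × 100 = 97.0060
Paasche component (current-period weights):
ΣP(t=1)Q(t=1) = 12×17 + 10×97 = 204 + 970 = 1174
ΣP(t=0)Q(t=1) = 9×17 + 11×97 = 153 + 1067 = 1220
P = 1174 / 1220 × 100 = 96.2295
Fisher = √(L × P) = √(97.0060 × 96.2295) = 96.6170

96.62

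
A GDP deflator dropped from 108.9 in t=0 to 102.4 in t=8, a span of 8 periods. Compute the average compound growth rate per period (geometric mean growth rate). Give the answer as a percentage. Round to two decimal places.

Growth factor = (102.4/108.9)^(1/8) = (0.940312)^(1/8) = 0.992337
Growth rate = 0.992337 − 1 = -0.007663 = -0.7663%

-0.77%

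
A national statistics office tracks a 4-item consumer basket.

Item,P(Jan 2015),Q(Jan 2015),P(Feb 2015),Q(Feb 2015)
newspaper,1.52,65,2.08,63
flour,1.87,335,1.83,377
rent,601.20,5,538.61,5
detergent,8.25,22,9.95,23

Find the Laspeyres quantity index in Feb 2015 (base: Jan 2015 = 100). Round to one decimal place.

Laspeyres quantity index uses base-period prices as weights.
ΣP(Jan 2015)·Q(Feb 2015) = 1.52×63 + 1.87×377 + 601.20×5 + 8.25×23 = 95.76 + 704.99 + 3006 + 189.75 = 3996.5
ΣP(Jan 2015)·Q(Jan 2015) = 1.52×65 + 1.87×335 + 601.20×5 + 8.25×22 = 98.8 + 626.45 + 3006 + 181.5 = 3912.75
Index = 3996.5 / 3912.75 × 100 = 102.1404

102.1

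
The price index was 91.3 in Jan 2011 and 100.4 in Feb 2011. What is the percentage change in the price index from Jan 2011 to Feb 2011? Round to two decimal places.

Change = (100.4 − 91.3) / 91.3 × 100
       = 9.1 / 91.3 × 100 = 9.9671%

9.97%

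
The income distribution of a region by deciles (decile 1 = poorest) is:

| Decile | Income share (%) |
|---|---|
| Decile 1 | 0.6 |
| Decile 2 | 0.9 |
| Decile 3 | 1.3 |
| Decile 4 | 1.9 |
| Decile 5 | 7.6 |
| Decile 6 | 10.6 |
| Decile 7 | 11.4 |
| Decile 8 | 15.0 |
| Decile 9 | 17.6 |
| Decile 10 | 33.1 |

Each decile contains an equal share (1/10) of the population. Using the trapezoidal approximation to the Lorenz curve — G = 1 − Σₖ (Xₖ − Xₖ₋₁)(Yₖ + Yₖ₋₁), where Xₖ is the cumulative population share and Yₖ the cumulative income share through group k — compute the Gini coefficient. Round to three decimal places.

Cumulative income shares Yₖ: 0.0060, 0.0150, 0.0280, 0.0470, 0.1230, 0.2290, 0.3430, 0.4930, 0.6690, 1.0000
Σ (Xₖ−Xₖ₋₁)(Yₖ+Yₖ₋₁) = (1/10)(0.0060+0.0000) + (1/10)(0.0150+0.0060) + (1/10)(0.0280+0.0150) + (1/10)(0.0470+0.0280) + (1/10)(0.1230+0.0470) + (1/10)(0.2290+0.1230) + (1/10)(0.3430+0.2290) + (1/10)(0.4930+0.3430) + (1/10)(0.6690+0.4930) + (1/10)(1.0000+0.6690)
  = 0.0006 + 0.0021 + 0.0043 + 0.0075 + 0.0170 + 0.0352 + 0.0572 + 0.0836 + 0.1162 + 0.1669 = 0.4906
G = 1 − 0.4906 = 0.5094

0.509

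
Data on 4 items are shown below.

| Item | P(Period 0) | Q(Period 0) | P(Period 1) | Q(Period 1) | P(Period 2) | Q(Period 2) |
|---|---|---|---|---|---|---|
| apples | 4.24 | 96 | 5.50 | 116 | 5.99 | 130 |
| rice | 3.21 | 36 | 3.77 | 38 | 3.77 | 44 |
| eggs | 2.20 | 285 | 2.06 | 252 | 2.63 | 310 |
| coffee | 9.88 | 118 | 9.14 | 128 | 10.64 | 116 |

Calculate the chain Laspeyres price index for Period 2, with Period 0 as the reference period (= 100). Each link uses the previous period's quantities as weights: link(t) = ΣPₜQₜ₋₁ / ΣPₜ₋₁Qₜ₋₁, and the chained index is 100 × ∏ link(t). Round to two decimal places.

116.58

Link Period 0→Period 1:
ΣP(Period 1)Q(Period 0) = 5.50×96 + 3.77×36 + 2.06×285 + 9.14×118 = 528 + 135.72 + 587.1 + 1078.52 = 2329.34
ΣP(Period 0)Q(Period 0) = 4.24×96 + 3.21×36 + 2.20×285 + 9.88×118 = 407.04 + 115.56 + 627 + 1165.84 = 2315.44
link = 2329.34/2315.44 = 1.006003
Link Period 1→Period 2:
ΣP(Period 2)Q(Period 1) = 5.99×116 + 3.77×38 + 2.63×252 + 10.64×128 = 694.84 + 143.26 + 662.76 + 1361.92 = 2862.78
ΣP(Period 1)Q(Period 1) = 5.50×116 + 3.77×38 + 2.06×252 + 9.14×128 = 638 + 143.26 + 519.12 + 1169.92 = 2470.3
link = 2862.78/2470.3 = 1.158879
Chained index = 100 × 1.006003 × 1.158879 = 116.5836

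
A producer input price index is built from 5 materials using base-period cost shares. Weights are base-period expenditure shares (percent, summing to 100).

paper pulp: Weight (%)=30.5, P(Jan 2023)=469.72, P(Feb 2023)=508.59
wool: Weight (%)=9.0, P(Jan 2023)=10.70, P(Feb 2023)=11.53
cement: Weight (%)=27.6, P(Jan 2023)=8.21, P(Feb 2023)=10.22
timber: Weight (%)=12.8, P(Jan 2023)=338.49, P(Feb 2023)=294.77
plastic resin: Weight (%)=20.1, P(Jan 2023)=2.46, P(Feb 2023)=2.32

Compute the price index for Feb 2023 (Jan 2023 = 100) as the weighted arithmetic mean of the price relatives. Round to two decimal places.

paper pulp: 30.5 × (508.59/469.72) = 30.5 × 1.082751 = 33.0239
wool: 9.0 × (11.53/10.70) = 9.0 × 1.077570 = 9.6981
cement: 27.6 × (10.22/8.21) = 27.6 × 1.244823 = 34.3571
timber: 12.8 × (294.77/338.49) = 12.8 × 0.870838 = 11.1467
plastic resin: 20.1 × (2.32/2.46) = 20.1 × 0.943089 = 18.9561
Index = Σ wᵢ·(p₁ᵢ/p₀ᵢ) = 33.0239 + 9.6981 + 34.3571 + 11.1467 + 18.9561 = 107.1820

107.18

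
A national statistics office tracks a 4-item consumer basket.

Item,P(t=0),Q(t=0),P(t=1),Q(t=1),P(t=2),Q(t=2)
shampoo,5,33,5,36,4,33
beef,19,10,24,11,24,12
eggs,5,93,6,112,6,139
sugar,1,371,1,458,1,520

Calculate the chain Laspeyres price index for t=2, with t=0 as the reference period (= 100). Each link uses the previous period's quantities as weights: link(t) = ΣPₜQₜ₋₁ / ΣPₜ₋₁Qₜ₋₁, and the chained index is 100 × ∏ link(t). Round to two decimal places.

Link t=0→t=1:
ΣP(t=1)Q(t=0) = 5×33 + 24×10 + 6×93 + 1×371 = 165 + 240 + 558 + 371 = 1334
ΣP(t=0)Q(t=0) = 5×33 + 19×10 + 5×93 + 1×371 = 165 + 190 + 465 + 371 = 1191
link = 1334/1191 = 1.120067
Link t=1→t=2:
ΣP(t=2)Q(t=1) = 4×36 + 24×11 + 6×112 + 1×458 = 144 + 264 + 672 + 458 = 1538
ΣP(t=1)Q(t=1) = 5×36 + 24×11 + 6×112 + 1×458 = 180 + 264 + 672 + 458 = 1574
link = 1538/1574 = 0.977128
Chained index = 100 × 1.120067 × 0.977128 = 109.4449

109.44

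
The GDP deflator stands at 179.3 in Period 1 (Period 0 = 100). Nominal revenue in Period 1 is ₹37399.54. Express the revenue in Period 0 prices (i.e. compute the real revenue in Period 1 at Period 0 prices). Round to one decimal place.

Real = Nominal ÷ (Index/100) = 37399.54 ÷ (179.3/100)
     = 37399.54 ÷ 1.793 = 20858.6392

20858.6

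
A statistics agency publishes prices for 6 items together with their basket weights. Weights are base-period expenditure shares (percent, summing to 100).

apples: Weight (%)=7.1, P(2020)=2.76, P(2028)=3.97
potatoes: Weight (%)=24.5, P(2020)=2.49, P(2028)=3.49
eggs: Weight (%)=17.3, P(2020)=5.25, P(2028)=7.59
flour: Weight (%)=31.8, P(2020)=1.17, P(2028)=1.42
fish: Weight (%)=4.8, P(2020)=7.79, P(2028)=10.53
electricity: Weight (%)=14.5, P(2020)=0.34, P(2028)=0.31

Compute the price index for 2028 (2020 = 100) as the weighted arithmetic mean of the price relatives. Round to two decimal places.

apples: 7.1 × (3.97/2.76) = 7.1 × 1.438406 = 10.2127
potatoes: 24.5 × (3.49/2.49) = 24.5 × 1.401606 = 34.3394
eggs: 17.3 × (7.59/5.25) = 17.3 × 1.445714 = 25.0109
flour: 31.8 × (1.42/1.17) = 31.8 × 1.213675 = 38.5949
fish: 4.8 × (10.53/7.79) = 4.8 × 1.351733 = 6.4883
electricity: 14.5 × (0.31/0.34) = 14.5 × 0.911765 = 13.2206
Index = Σ wᵢ·(p₁ᵢ/p₀ᵢ) = 10.2127 + 34.3394 + 25.0109 + 38.5949 + 6.4883 + 13.2206 = 127.8667

127.87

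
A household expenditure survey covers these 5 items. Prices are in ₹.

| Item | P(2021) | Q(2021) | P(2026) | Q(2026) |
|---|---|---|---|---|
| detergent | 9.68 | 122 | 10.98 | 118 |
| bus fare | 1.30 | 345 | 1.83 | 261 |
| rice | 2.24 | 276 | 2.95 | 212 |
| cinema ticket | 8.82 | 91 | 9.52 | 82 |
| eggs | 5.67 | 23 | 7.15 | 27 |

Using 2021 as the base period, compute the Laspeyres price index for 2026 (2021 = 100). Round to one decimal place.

Laspeyres price index uses base-period quantities as weights.
ΣP(2026)·Q(2021) = 10.98×122 + 1.83×345 + 2.95×276 + 9.52×91 + 7.15×23 = 1339.56 + 631.35 + 814.2 + 866.32 + 164.45 = 3815.88
ΣP(2021)·Q(2021) = 9.68×122 + 1.30×345 + 2.24×276 + 8.82×91 + 5.67×23 = 1180.96 + 448.5 + 618.24 + 802.62 + 130.41 = 3180.73
Index = 3815.88 / 3180.73 × 100 = 119.9687

120.0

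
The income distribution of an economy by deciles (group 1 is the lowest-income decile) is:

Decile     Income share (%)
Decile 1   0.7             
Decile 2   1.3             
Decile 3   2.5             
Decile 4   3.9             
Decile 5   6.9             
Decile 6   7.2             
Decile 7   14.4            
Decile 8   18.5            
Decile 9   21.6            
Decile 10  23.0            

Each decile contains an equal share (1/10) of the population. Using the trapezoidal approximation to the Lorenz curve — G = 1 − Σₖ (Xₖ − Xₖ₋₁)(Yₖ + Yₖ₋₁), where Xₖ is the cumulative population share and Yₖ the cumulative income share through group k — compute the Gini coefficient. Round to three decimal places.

0.455

Cumulative income shares Yₖ: 0.0070, 0.0200, 0.0450, 0.0840, 0.1530, 0.2250, 0.3690, 0.5540, 0.7700, 1.0000
Σ (Xₖ−Xₖ₋₁)(Yₖ+Yₖ₋₁) = (1/10)(0.0070+0.0000) + (1/10)(0.0200+0.0070) + (1/10)(0.0450+0.0200) + (1/10)(0.0840+0.0450) + (1/10)(0.1530+0.0840) + (1/10)(0.2250+0.1530) + (1/10)(0.3690+0.2250) + (1/10)(0.5540+0.3690) + (1/10)(0.7700+0.5540) + (1/10)(1.0000+0.7700)
  = 0.0007 + 0.0027 + 0.0065 + 0.0129 + 0.0237 + 0.0378 + 0.0594 + 0.0923 + 0.1324 + 0.1770 = 0.5454
G = 1 − 0.5454 = 0.4546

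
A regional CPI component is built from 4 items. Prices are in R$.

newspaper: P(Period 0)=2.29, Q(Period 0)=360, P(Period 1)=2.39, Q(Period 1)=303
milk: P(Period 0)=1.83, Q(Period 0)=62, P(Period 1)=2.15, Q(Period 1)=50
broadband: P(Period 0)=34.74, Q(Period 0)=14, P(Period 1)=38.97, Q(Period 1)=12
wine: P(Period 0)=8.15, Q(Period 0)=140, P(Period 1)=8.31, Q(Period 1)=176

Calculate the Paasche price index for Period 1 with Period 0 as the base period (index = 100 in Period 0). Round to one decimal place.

104.7

Paasche price index uses current-period quantities as weights.
ΣP(Period 1)·Q(Period 1) = 2.39×303 + 2.15×50 + 38.97×12 + 8.31×176 = 724.17 + 107.5 + 467.64 + 1462.56 = 2761.87
ΣP(Period 0)·Q(Period 1) = 2.29×303 + 1.83×50 + 34.74×12 + 8.15×176 = 693.87 + 91.5 + 416.88 + 1434.4 = 2636.65
Index = 2761.87 / 2636.65 × 100 = 104.7492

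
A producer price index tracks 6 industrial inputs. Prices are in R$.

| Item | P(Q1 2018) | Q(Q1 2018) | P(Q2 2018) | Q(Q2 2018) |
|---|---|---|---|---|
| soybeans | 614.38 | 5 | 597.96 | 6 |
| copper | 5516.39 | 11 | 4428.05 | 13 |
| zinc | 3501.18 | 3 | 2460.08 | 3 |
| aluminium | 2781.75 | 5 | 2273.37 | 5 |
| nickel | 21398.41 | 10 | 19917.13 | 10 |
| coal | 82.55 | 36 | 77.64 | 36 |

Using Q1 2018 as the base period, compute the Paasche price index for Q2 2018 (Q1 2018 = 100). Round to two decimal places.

Paasche price index uses current-period quantities as weights.
ΣP(Q2 2018)·Q(Q2 2018) = 597.96×6 + 4428.05×13 + 2460.08×3 + 2273.37×5 + 19917.13×10 + 77.64×36 = 3587.76 + 57564.65 + 7380.24 + 11366.85 + 199171.3 + 2795.04 = 281865.84
ΣP(Q1 2018)·Q(Q2 2018) = 614.38×6 + 5516.39×13 + 3501.18×3 + 2781.75×5 + 21398.41×10 + 82.55×36 = 3686.28 + 71713.07 + 10503.54 + 13908.75 + 213984.1 + 2971.8 = 316767.54
Index = 281865.84 / 316767.54 × 100 = 88.9819

88.98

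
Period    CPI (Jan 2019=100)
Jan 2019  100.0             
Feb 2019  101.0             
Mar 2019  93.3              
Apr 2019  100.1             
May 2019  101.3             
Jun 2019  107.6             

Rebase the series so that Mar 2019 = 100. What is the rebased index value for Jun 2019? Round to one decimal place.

115.3

Rebased(Jun 2019) = 107.6 / 93.3 × 100 = 115.3269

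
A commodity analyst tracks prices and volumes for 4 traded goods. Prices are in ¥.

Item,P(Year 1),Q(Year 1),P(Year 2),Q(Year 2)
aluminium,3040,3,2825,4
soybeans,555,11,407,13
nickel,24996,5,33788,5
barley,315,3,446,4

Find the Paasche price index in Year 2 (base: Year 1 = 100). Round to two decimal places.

128.64

Paasche price index uses current-period quantities as weights.
ΣP(Year 2)·Q(Year 2) = 2825×4 + 407×13 + 33788×5 + 446×4 = 11300 + 5291 + 168940 + 1784 = 187315
ΣP(Year 1)·Q(Year 2) = 3040×4 + 555×13 + 24996×5 + 315×4 = 12160 + 7215 + 124980 + 1260 = 145615
Index = 187315 / 145615 × 100 = 128.6372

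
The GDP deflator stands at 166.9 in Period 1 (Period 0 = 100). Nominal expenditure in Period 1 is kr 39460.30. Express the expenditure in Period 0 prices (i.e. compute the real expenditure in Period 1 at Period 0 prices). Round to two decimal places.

23643.08

Real = Nominal ÷ (Index/100) = 39460.30 ÷ (166.9/100)
     = 39460.30 ÷ 1.669 = 23643.0797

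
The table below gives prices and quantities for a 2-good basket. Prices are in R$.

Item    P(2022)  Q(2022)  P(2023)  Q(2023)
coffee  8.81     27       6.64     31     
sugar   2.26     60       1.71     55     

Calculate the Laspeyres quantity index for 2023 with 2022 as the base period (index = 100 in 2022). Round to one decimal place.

Laspeyres quantity index uses base-period prices as weights.
ΣP(2022)·Q(2023) = 8.81×31 + 2.26×55 = 273.11 + 124.3 = 397.41
ΣP(2022)·Q(2022) = 8.81×27 + 2.26×60 = 237.87 + 135.6 = 373.47
Index = 397.41 / 373.47 × 100 = 106.4102

106.4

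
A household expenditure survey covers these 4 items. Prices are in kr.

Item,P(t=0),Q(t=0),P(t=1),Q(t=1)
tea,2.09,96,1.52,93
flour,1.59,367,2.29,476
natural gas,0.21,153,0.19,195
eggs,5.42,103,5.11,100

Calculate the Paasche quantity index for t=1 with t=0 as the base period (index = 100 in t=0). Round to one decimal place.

115.4

Paasche quantity index uses current-period prices as weights.
ΣP(t=1)·Q(t=1) = 1.52×93 + 2.29×476 + 0.19×195 + 5.11×100 = 141.36 + 1090.04 + 37.05 + 511 = 1779.45
ΣP(t=1)·Q(t=0) = 1.52×96 + 2.29×367 + 0.19×153 + 5.11×103 = 145.92 + 840.43 + 29.07 + 526.33 = 1541.75
Index = 1779.45 / 1541.75 × 100 = 115.4175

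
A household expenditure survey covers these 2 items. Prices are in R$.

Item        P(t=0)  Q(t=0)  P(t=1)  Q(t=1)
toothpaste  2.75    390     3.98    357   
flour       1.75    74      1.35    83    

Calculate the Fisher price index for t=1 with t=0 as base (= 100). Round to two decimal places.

Laspeyres component (base-period weights):
ΣP(t=1)Q(t=0) = 3.98×390 + 1.35×74 = 1552.2 + 99.9 = 1652.1
ΣP(t=0)Q(t=0) = 2.75×390 + 1.75×74 = 1072.5 + 129.5 = 1202
L = 1652.1 / 1202 × 100 = 137.4459
Paasche component (current-period weights):
ΣP(t=1)Q(t=1) = 3.98×357 + 1.35×83 = 1420.86 + 112.05 = 1532.91
ΣP(t=0)Q(t=1) = 2.75×357 + 1.75×83 = 981.75 + 145.25 = 1127
P = 1532.91 / 1127 × 100 = 136.0169
Fisher = √(L × P) = √(137.4459 × 136.0169) = 136.7295

136.73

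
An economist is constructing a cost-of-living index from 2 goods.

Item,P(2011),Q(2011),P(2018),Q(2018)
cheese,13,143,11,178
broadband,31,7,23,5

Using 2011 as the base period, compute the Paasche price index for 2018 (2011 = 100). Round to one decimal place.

Paasche price index uses current-period quantities as weights.
ΣP(2018)·Q(2018) = 11×178 + 23×5 = 1958 + 115 = 2073
ΣP(2011)·Q(2018) = 13×178 + 31×5 = 2314 + 155 = 2469
Index = 2073 / 2469 × 100 = 83.9611

84.0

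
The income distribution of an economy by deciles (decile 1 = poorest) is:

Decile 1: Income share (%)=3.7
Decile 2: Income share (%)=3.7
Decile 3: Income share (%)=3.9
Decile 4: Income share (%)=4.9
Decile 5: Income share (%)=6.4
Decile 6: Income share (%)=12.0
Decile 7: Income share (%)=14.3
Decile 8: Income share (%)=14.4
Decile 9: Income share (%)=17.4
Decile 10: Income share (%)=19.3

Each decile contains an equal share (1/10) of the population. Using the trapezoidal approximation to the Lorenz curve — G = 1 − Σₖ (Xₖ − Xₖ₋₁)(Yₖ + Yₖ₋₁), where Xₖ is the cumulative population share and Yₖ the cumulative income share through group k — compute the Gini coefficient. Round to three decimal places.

Cumulative income shares Yₖ: 0.0370, 0.0740, 0.1130, 0.1620, 0.2260, 0.3460, 0.4890, 0.6330, 0.8070, 1.0000
Σ (Xₖ−Xₖ₋₁)(Yₖ+Yₖ₋₁) = (1/10)(0.0370+0.0000) + (1/10)(0.0740+0.0370) + (1/10)(0.1130+0.0740) + (1/10)(0.1620+0.1130) + (1/10)(0.2260+0.1620) + (1/10)(0.3460+0.2260) + (1/10)(0.4890+0.3460) + (1/10)(0.6330+0.4890) + (1/10)(0.8070+0.6330) + (1/10)(1.0000+0.8070)
  = 0.0037 + 0.0111 + 0.0187 + 0.0275 + 0.0388 + 0.0572 + 0.0835 + 0.1122 + 0.1440 + 0.1807 = 0.6774
G = 1 − 0.6774 = 0.3226

0.323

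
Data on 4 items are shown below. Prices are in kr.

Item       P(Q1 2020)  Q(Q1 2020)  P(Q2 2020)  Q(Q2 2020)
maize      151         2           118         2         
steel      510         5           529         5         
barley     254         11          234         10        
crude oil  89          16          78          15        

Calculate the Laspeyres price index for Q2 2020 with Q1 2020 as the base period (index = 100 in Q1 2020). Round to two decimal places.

94.81

Laspeyres price index uses base-period quantities as weights.
ΣP(Q2 2020)·Q(Q1 2020) = 118×2 + 529×5 + 234×11 + 78×16 = 236 + 2645 + 2574 + 1248 = 6703
ΣP(Q1 2020)·Q(Q1 2020) = 151×2 + 510×5 + 254×11 + 89×16 = 302 + 2550 + 2794 + 1424 = 7070
Index = 6703 / 7070 × 100 = 94.8091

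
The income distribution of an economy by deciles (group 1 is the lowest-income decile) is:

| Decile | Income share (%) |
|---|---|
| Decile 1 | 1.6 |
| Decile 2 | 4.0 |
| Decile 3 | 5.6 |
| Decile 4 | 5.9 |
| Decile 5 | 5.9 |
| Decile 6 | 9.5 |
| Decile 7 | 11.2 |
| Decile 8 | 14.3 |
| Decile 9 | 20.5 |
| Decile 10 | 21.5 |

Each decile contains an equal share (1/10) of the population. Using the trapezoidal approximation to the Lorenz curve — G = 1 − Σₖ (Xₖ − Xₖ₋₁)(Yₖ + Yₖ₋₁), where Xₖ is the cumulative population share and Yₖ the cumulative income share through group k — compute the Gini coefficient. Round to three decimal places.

0.358

Cumulative income shares Yₖ: 0.0160, 0.0560, 0.1120, 0.1710, 0.2300, 0.3250, 0.4370, 0.5800, 0.7850, 1.0000
Σ (Xₖ−Xₖ₋₁)(Yₖ+Yₖ₋₁) = (1/10)(0.0160+0.0000) + (1/10)(0.0560+0.0160) + (1/10)(0.1120+0.0560) + (1/10)(0.1710+0.1120) + (1/10)(0.2300+0.1710) + (1/10)(0.3250+0.2300) + (1/10)(0.4370+0.3250) + (1/10)(0.5800+0.4370) + (1/10)(0.7850+0.5800) + (1/10)(1.0000+0.7850)
  = 0.0016 + 0.0072 + 0.0168 + 0.0283 + 0.0401 + 0.0555 + 0.0762 + 0.1017 + 0.1365 + 0.1785 = 0.6424
G = 1 − 0.6424 = 0.3576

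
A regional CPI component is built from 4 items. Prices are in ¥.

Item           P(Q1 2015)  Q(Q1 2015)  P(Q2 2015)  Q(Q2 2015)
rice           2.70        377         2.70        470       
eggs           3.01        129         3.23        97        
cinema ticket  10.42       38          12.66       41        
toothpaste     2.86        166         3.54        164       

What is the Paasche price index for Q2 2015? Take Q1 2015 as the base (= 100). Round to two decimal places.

Paasche price index uses current-period quantities as weights.
ΣP(Q2 2015)·Q(Q2 2015) = 2.70×470 + 3.23×97 + 12.66×41 + 3.54×164 = 1269 + 313.31 + 519.06 + 580.56 = 2681.93
ΣP(Q1 2015)·Q(Q2 2015) = 2.70×470 + 3.01×97 + 10.42×41 + 2.86×164 = 1269 + 291.97 + 427.22 + 469.04 = 2457.23
Index = 2681.93 / 2457.23 × 100 = 109.1444

109.14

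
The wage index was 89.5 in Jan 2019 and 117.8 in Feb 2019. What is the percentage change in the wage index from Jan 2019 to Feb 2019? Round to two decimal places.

31.62%

Change = (117.8 − 89.5) / 89.5 × 100
       = 28.3 / 89.5 × 100 = 31.6201%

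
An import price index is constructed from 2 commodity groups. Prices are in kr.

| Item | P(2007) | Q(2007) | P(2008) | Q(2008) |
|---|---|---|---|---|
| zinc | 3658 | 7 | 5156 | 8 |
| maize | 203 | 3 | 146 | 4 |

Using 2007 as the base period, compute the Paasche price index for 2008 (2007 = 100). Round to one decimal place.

Paasche price index uses current-period quantities as weights.
ΣP(2008)·Q(2008) = 5156×8 + 146×4 = 41248 + 584 = 41832
ΣP(2007)·Q(2008) = 3658×8 + 203×4 = 29264 + 812 = 30076
Index = 41832 / 30076 × 100 = 139.0876

139.1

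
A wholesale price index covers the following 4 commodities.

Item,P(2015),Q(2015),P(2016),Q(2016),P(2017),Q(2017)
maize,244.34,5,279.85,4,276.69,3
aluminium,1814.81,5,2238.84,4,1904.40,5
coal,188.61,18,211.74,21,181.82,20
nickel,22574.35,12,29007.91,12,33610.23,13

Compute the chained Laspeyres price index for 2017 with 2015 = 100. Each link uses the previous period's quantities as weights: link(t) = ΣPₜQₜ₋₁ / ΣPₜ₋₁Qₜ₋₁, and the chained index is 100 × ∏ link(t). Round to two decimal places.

Link 2015→2016:
ΣP(2016)Q(2015) = 279.85×5 + 2238.84×5 + 211.74×18 + 29007.91×12 = 1399.25 + 11194.2 + 3811.32 + 348094.92 = 364499.69
ΣP(2015)Q(2015) = 244.34×5 + 1814.81×5 + 188.61×18 + 22574.35×12 = 1221.7 + 9074.05 + 3394.98 + 270892.2 = 284582.93
link = 364499.69/284582.93 = 1.280821
Link 2016→2017:
ΣP(2017)Q(2016) = 276.69×4 + 1904.40×4 + 181.82×21 + 33610.23×12 = 1106.76 + 7617.6 + 3818.22 + 403322.76 = 415865.34
ΣP(2016)Q(2016) = 279.85×4 + 2238.84×4 + 211.74×21 + 29007.91×12 = 1119.4 + 8955.36 + 4446.54 + 348094.92 = 362616.22
link = 415865.34/362616.22 = 1.146847
Chained index = 100 × 1.280821 × 1.146847 = 146.8905

146.89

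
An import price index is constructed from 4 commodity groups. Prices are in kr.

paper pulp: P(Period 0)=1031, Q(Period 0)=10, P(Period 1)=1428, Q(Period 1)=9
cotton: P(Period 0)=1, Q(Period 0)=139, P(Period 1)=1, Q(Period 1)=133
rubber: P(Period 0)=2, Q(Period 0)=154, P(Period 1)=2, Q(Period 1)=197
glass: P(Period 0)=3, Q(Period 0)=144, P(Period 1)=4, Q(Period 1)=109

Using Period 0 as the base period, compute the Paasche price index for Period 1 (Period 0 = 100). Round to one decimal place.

Paasche price index uses current-period quantities as weights.
ΣP(Period 1)·Q(Period 1) = 1428×9 + 1×133 + 2×197 + 4×109 = 12852 + 133 + 394 + 436 = 13815
ΣP(Period 0)·Q(Period 1) = 1031×9 + 1×133 + 2×197 + 3×109 = 9279 + 133 + 394 + 327 = 10133
Index = 13815 / 10133 × 100 = 136.3367

136.3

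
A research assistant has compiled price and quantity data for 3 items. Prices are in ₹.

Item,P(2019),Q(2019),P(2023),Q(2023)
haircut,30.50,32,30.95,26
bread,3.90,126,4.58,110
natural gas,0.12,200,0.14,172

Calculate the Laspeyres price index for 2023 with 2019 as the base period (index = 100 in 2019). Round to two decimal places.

106.98

Laspeyres price index uses base-period quantities as weights.
ΣP(2023)·Q(2019) = 30.95×32 + 4.58×126 + 0.14×200 = 990.4 + 577.08 + 28 = 1595.48
ΣP(2019)·Q(2019) = 30.50×32 + 3.90×126 + 0.12×200 = 976 + 491.4 + 24 = 1491.4
Index = 1595.48 / 1491.4 × 100 = 106.9787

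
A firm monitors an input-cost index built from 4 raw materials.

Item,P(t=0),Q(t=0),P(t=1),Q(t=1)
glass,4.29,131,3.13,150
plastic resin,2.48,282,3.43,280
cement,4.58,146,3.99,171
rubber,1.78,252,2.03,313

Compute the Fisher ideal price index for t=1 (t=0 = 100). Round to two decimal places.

103.24

Laspeyres component (base-period weights):
ΣP(t=1)Q(t=0) = 3.13×131 + 3.43×282 + 3.99×146 + 2.03×252 = 410.03 + 967.26 + 582.54 + 511.56 = 2471.39
ΣP(t=0)Q(t=0) = 4.29×131 + 2.48×282 + 4.58×146 + 1.78×252 = 561.99 + 699.36 + 668.68 + 448.56 = 2378.59
L = 2471.39 / 2378.59 × 100 = 103.9015
Paasche component (current-period weights):
ΣP(t=1)Q(t=1) = 3.13×150 + 3.43×280 + 3.99×171 + 2.03×313 = 469.5 + 960.4 + 682.29 + 635.39 = 2747.58
ΣP(t=0)Q(t=1) = 4.29×150 + 2.48×280 + 4.58×171 + 1.78×313 = 643.5 + 694.4 + 783.18 + 557.14 = 2678.22
P = 2747.58 / 2678.22 × 100 = 102.5898
Fisher = √(L × P) = √(103.9015 × 102.5898) = 103.2435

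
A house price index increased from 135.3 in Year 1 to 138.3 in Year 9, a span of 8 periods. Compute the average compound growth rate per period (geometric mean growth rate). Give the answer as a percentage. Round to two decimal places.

0.27%

Growth factor = (138.3/135.3)^(1/8) = (1.022173)^(1/8) = 1.002745
Growth rate = 1.002745 − 1 = 0.002745 = 0.2745%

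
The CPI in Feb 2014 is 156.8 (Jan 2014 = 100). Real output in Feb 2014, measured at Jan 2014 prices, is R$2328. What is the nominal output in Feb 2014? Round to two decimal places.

Nominal = Real × (Index/100) = 2328 × (156.8/100)
        = 2328 × 1.568 = 3650.3040

3650.30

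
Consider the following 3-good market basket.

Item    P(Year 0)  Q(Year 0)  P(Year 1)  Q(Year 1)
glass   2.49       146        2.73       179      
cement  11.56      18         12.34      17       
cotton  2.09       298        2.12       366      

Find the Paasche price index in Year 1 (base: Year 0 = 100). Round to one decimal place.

Paasche price index uses current-period quantities as weights.
ΣP(Year 1)·Q(Year 1) = 2.73×179 + 12.34×17 + 2.12×366 = 488.67 + 209.78 + 775.92 = 1474.37
ΣP(Year 0)·Q(Year 1) = 2.49×179 + 11.56×17 + 2.09×366 = 445.71 + 196.52 + 764.94 = 1407.17
Index = 1474.37 / 1407.17 × 100 = 104.7755

104.8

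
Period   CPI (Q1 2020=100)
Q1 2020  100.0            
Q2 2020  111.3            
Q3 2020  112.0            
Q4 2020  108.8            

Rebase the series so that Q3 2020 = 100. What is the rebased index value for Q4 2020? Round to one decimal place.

97.1

Rebased(Q4 2020) = 108.8 / 112.0 × 100 = 97.1429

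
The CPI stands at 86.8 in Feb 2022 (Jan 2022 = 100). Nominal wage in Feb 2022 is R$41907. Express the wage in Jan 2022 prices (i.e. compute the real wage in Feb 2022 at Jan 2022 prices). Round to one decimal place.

48280.0

Real = Nominal ÷ (Index/100) = 41907 ÷ (86.8/100)
     = 41907 ÷ 0.868 = 48279.9539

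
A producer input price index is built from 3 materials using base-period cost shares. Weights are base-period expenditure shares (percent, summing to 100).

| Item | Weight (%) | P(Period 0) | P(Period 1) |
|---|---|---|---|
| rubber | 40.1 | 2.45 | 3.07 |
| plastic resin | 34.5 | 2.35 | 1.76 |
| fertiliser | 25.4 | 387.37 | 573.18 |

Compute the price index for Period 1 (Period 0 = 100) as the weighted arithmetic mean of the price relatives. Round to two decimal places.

rubber: 40.1 × (3.07/2.45) = 40.1 × 1.253061 = 50.2478
plastic resin: 34.5 × (1.76/2.35) = 34.5 × 0.748936 = 25.8383
fertiliser: 25.4 × (573.18/387.37) = 25.4 × 1.479671 = 37.5836
Index = Σ wᵢ·(p₁ᵢ/p₀ᵢ) = 50.2478 + 25.8383 + 37.5836 = 113.6697

113.67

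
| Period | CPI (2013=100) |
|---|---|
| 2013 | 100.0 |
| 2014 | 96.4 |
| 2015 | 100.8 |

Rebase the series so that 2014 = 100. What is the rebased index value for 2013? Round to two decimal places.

103.73

Rebased(2013) = 100.0 / 96.4 × 100 = 103.7344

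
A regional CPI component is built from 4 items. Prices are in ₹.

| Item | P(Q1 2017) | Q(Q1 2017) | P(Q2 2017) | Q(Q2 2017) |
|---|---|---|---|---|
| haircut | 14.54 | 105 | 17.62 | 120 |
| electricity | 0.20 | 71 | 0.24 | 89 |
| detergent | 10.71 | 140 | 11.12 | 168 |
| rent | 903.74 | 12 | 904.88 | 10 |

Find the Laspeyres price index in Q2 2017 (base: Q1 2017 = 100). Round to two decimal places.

102.86

Laspeyres price index uses base-period quantities as weights.
ΣP(Q2 2017)·Q(Q1 2017) = 17.62×105 + 0.24×71 + 11.12×140 + 904.88×12 = 1850.1 + 17.04 + 1556.8 + 10858.56 = 14282.5
ΣP(Q1 2017)·Q(Q1 2017) = 14.54×105 + 0.20×71 + 10.71×140 + 903.74×12 = 1526.7 + 14.2 + 1499.4 + 10844.88 = 13885.18
Index = 14282.5 / 13885.18 × 100 = 102.8615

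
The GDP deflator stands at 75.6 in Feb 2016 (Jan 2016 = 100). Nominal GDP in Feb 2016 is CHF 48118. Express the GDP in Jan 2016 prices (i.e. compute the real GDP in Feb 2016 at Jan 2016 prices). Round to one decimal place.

Real = Nominal ÷ (Index/100) = 48118 ÷ (75.6/100)
     = 48118 ÷ 0.756 = 63648.1481

63648.1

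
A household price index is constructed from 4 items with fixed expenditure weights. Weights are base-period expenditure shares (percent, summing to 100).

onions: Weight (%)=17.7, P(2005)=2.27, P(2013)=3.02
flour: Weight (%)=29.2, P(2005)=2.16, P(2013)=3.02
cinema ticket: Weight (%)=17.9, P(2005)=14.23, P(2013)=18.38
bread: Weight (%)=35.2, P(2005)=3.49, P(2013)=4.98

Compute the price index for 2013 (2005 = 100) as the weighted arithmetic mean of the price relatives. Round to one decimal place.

137.7

onions: 17.7 × (3.02/2.27) = 17.7 × 1.330396 = 23.5480
flour: 29.2 × (3.02/2.16) = 29.2 × 1.398148 = 40.8259
cinema ticket: 17.9 × (18.38/14.23) = 17.9 × 1.291637 = 23.1203
bread: 35.2 × (4.98/3.49) = 35.2 × 1.426934 = 50.2281
Index = Σ wᵢ·(p₁ᵢ/p₀ᵢ) = 23.5480 + 40.8259 + 23.1203 + 50.2281 = 137.7223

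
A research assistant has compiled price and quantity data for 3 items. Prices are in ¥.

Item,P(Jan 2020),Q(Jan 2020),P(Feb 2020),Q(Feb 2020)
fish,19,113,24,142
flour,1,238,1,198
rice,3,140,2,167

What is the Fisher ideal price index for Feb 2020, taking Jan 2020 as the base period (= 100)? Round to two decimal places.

Laspeyres component (base-period weights):
ΣP(Feb 2020)Q(Jan 2020) = 24×113 + 1×238 + 2×140 = 2712 + 238 + 280 = 3230
ΣP(Jan 2020)Q(Jan 2020) = 19×113 + 1×238 + 3×140 = 2147 + 238 + 420 = 2805
L = 3230 / 2805 × 100 = 115.1515
Paasche component (current-period weights):
ΣP(Feb 2020)Q(Feb 2020) = 24×142 + 1×198 + 2×167 = 3408 + 198 + 334 = 3940
ΣP(Jan 2020)Q(Feb 2020) = 19×142 + 1×198 + 3×167 = 2698 + 198 + 501 = 3397
P = 3940 / 3397 × 100 = 115.9847
Fisher = √(L × P) = √(115.1515 × 115.9847) = 115.5674

115.57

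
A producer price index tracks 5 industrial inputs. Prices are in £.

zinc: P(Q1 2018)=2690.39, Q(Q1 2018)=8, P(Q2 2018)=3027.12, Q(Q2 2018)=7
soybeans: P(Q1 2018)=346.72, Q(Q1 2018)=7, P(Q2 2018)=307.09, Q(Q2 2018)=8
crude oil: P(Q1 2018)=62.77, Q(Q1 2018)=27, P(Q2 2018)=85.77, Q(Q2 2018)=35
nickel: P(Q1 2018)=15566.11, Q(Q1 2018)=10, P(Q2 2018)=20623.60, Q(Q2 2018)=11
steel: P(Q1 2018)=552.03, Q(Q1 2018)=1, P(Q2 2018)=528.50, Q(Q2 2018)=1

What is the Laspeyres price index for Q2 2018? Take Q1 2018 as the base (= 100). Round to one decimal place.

129.5

Laspeyres price index uses base-period quantities as weights.
ΣP(Q2 2018)·Q(Q1 2018) = 3027.12×8 + 307.09×7 + 85.77×27 + 20623.60×10 + 528.50×1 = 24216.96 + 2149.63 + 2315.79 + 206236 + 528.5 = 235446.88
ΣP(Q1 2018)·Q(Q1 2018) = 2690.39×8 + 346.72×7 + 62.77×27 + 15566.11×10 + 552.03×1 = 21523.12 + 2427.04 + 1694.79 + 155661.1 + 552.03 = 181858.08
Index = 235446.88 / 181858.08 × 100 = 129.4674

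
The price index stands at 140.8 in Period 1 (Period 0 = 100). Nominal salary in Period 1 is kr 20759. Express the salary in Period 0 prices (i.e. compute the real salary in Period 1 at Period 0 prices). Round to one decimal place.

Real = Nominal ÷ (Index/100) = 20759 ÷ (140.8/100)
     = 20759 ÷ 1.408 = 14743.6080

14743.6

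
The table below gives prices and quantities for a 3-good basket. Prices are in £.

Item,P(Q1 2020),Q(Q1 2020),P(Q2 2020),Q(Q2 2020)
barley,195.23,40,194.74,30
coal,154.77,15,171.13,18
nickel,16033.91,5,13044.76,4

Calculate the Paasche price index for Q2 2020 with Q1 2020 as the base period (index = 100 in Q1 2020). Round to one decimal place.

84.0

Paasche price index uses current-period quantities as weights.
ΣP(Q2 2020)·Q(Q2 2020) = 194.74×30 + 171.13×18 + 13044.76×4 = 5842.2 + 3080.34 + 52179.04 = 61101.58
ΣP(Q1 2020)·Q(Q2 2020) = 195.23×30 + 154.77×18 + 16033.91×4 = 5856.9 + 2785.86 + 64135.64 = 72778.4
Index = 61101.58 / 72778.4 × 100 = 83.9557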